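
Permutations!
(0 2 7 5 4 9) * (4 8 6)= (0 2 7 5 8 6 4 9)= [2, 1, 7, 3, 9, 8, 4, 5, 6, 0]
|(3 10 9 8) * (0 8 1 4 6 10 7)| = 20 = |(0 8 3 7)(1 4 6 10 9)|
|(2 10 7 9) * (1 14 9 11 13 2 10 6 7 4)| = 5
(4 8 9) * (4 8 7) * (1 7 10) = [0, 7, 2, 3, 10, 5, 6, 4, 9, 8, 1] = (1 7 4 10)(8 9)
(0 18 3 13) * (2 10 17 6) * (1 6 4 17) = (0 18 3 13)(1 6 2 10)(4 17) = [18, 6, 10, 13, 17, 5, 2, 7, 8, 9, 1, 11, 12, 0, 14, 15, 16, 4, 3]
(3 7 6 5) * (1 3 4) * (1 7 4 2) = (1 3 4 7 6 5 2) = [0, 3, 1, 4, 7, 2, 5, 6]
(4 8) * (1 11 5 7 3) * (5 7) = [0, 11, 2, 1, 8, 5, 6, 3, 4, 9, 10, 7] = (1 11 7 3)(4 8)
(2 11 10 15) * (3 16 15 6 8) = (2 11 10 6 8 3 16 15) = [0, 1, 11, 16, 4, 5, 8, 7, 3, 9, 6, 10, 12, 13, 14, 2, 15]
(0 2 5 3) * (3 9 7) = (0 2 5 9 7 3) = [2, 1, 5, 0, 4, 9, 6, 3, 8, 7]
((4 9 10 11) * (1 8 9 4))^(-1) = ((1 8 9 10 11))^(-1) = (1 11 10 9 8)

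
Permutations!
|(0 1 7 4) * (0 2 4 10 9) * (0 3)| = 6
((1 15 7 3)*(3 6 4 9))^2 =((1 15 7 6 4 9 3))^2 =(1 7 4 3 15 6 9)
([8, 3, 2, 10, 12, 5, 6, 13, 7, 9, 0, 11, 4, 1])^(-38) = [1, 8, 2, 7, 4, 5, 6, 10, 3, 9, 13, 11, 12, 0]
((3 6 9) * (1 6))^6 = (1 9)(3 6)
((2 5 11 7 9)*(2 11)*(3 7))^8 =(11) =((2 5)(3 7 9 11))^8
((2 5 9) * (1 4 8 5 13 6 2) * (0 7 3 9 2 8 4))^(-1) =(0 1 9 3 7)(2 5 8 6 13)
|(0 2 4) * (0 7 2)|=|(2 4 7)|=3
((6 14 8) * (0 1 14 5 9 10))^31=((0 1 14 8 6 5 9 10))^31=(0 10 9 5 6 8 14 1)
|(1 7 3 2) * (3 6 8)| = |(1 7 6 8 3 2)| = 6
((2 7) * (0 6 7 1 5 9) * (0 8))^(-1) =((0 6 7 2 1 5 9 8))^(-1) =(0 8 9 5 1 2 7 6)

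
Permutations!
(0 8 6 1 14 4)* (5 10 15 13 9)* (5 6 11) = (0 8 11 5 10 15 13 9 6 1 14 4) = [8, 14, 2, 3, 0, 10, 1, 7, 11, 6, 15, 5, 12, 9, 4, 13]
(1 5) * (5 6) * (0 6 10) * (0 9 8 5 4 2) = (0 6 4 2)(1 10 9 8 5) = [6, 10, 0, 3, 2, 1, 4, 7, 5, 8, 9]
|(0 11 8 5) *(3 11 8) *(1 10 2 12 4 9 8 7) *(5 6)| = 22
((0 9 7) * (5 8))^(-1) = ((0 9 7)(5 8))^(-1) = (0 7 9)(5 8)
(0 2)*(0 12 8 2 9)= (0 9)(2 12 8)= [9, 1, 12, 3, 4, 5, 6, 7, 2, 0, 10, 11, 8]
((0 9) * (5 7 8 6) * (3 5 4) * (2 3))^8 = ((0 9)(2 3 5 7 8 6 4))^8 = (9)(2 3 5 7 8 6 4)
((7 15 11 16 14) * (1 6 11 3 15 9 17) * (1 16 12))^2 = ((1 6 11 12)(3 15)(7 9 17 16 14))^2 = (1 11)(6 12)(7 17 14 9 16)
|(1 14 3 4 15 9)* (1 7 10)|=8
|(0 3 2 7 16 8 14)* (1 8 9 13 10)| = 11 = |(0 3 2 7 16 9 13 10 1 8 14)|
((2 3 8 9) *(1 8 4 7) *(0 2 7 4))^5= ((0 2 3)(1 8 9 7))^5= (0 3 2)(1 8 9 7)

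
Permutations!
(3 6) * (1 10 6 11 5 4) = (1 10 6 3 11 5 4) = [0, 10, 2, 11, 1, 4, 3, 7, 8, 9, 6, 5]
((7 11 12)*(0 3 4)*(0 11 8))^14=((0 3 4 11 12 7 8))^14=(12)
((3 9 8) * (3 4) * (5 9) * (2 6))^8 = (3 8 5 4 9)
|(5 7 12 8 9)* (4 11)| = 10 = |(4 11)(5 7 12 8 9)|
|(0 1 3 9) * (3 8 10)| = |(0 1 8 10 3 9)| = 6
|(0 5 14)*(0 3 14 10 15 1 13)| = 6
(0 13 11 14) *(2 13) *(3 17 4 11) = (0 2 13 3 17 4 11 14) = [2, 1, 13, 17, 11, 5, 6, 7, 8, 9, 10, 14, 12, 3, 0, 15, 16, 4]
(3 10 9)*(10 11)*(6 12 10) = (3 11 6 12 10 9) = [0, 1, 2, 11, 4, 5, 12, 7, 8, 3, 9, 6, 10]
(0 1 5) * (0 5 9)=[1, 9, 2, 3, 4, 5, 6, 7, 8, 0]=(0 1 9)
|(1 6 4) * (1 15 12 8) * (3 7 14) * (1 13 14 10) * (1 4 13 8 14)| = 21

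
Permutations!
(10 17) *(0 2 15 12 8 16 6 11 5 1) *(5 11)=(0 2 15 12 8 16 6 5 1)(10 17)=[2, 0, 15, 3, 4, 1, 5, 7, 16, 9, 17, 11, 8, 13, 14, 12, 6, 10]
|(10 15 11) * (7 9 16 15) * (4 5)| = 6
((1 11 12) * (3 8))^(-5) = ((1 11 12)(3 8))^(-5) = (1 11 12)(3 8)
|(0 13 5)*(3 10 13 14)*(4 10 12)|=8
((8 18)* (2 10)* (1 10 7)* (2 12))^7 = (1 12 7 10 2)(8 18)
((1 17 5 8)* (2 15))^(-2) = ((1 17 5 8)(2 15))^(-2) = (1 5)(8 17)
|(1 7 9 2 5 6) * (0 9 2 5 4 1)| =|(0 9 5 6)(1 7 2 4)| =4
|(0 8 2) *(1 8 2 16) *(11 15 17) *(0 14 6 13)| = |(0 2 14 6 13)(1 8 16)(11 15 17)| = 15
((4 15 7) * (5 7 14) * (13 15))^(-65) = (4 13 15 14 5 7)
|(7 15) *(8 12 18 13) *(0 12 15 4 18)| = 6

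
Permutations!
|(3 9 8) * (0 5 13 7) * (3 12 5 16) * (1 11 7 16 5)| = 11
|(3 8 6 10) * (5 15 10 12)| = 7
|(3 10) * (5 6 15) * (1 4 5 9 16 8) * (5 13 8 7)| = |(1 4 13 8)(3 10)(5 6 15 9 16 7)| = 12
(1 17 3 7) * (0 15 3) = (0 15 3 7 1 17) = [15, 17, 2, 7, 4, 5, 6, 1, 8, 9, 10, 11, 12, 13, 14, 3, 16, 0]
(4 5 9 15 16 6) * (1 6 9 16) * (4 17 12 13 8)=(1 6 17 12 13 8 4 5 16 9 15)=[0, 6, 2, 3, 5, 16, 17, 7, 4, 15, 10, 11, 13, 8, 14, 1, 9, 12]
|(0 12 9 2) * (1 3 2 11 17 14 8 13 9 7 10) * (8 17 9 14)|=28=|(0 12 7 10 1 3 2)(8 13 14 17)(9 11)|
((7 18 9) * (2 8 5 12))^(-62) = ((2 8 5 12)(7 18 9))^(-62) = (2 5)(7 18 9)(8 12)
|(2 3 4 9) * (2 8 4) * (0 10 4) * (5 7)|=10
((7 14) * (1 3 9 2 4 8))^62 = (14)(1 9 4)(2 8 3)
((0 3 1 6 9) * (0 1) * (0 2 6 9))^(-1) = ((0 3 2 6)(1 9))^(-1) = (0 6 2 3)(1 9)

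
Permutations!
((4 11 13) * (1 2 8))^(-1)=((1 2 8)(4 11 13))^(-1)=(1 8 2)(4 13 11)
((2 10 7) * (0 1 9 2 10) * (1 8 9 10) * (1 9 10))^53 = ((0 8 10 7 9 2))^53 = (0 2 9 7 10 8)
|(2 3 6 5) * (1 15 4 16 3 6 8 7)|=|(1 15 4 16 3 8 7)(2 6 5)|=21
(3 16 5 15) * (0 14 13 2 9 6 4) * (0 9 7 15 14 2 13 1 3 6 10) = (0 2 7 15 6 4 9 10)(1 3 16 5 14) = [2, 3, 7, 16, 9, 14, 4, 15, 8, 10, 0, 11, 12, 13, 1, 6, 5]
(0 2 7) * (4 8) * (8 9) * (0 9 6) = (0 2 7 9 8 4 6) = [2, 1, 7, 3, 6, 5, 0, 9, 4, 8]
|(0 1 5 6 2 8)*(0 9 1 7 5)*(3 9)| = 9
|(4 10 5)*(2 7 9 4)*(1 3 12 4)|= |(1 3 12 4 10 5 2 7 9)|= 9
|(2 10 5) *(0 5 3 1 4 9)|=8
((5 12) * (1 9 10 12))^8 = ((1 9 10 12 5))^8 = (1 12 9 5 10)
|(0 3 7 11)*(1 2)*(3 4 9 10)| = |(0 4 9 10 3 7 11)(1 2)| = 14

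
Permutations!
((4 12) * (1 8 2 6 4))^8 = ((1 8 2 6 4 12))^8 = (1 2 4)(6 12 8)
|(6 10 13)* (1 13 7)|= 5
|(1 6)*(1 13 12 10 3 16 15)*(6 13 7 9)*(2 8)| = 42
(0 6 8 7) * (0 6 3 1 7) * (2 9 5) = (0 3 1 7 6 8)(2 9 5) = [3, 7, 9, 1, 4, 2, 8, 6, 0, 5]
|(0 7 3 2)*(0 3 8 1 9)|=|(0 7 8 1 9)(2 3)|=10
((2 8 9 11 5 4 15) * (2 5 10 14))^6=((2 8 9 11 10 14)(4 15 5))^6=(15)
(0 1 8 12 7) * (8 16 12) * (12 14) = [1, 16, 2, 3, 4, 5, 6, 0, 8, 9, 10, 11, 7, 13, 12, 15, 14] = (0 1 16 14 12 7)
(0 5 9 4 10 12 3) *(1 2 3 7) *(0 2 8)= [5, 8, 3, 2, 10, 9, 6, 1, 0, 4, 12, 11, 7]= (0 5 9 4 10 12 7 1 8)(2 3)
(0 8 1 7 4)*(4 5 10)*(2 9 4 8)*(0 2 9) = [9, 7, 0, 3, 2, 10, 6, 5, 1, 4, 8] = (0 9 4 2)(1 7 5 10 8)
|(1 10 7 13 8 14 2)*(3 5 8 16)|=|(1 10 7 13 16 3 5 8 14 2)|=10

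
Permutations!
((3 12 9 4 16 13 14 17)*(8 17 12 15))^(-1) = ((3 15 8 17)(4 16 13 14 12 9))^(-1) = (3 17 8 15)(4 9 12 14 13 16)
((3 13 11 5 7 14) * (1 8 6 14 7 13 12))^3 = (1 14)(3 8)(6 12)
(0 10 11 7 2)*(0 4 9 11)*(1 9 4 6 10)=(0 1 9 11 7 2 6 10)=[1, 9, 6, 3, 4, 5, 10, 2, 8, 11, 0, 7]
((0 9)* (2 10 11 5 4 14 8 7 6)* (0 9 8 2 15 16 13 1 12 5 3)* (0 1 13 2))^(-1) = (0 14 4 5 12 1 3 11 10 2 16 15 6 7 8)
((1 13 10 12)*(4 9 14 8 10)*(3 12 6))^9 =(1 12 3 6 10 8 14 9 4 13) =((1 13 4 9 14 8 10 6 3 12))^9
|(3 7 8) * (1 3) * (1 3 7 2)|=5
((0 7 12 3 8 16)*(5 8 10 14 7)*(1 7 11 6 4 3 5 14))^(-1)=((0 14 11 6 4 3 10 1 7 12 5 8 16))^(-1)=(0 16 8 5 12 7 1 10 3 4 6 11 14)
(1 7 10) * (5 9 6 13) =[0, 7, 2, 3, 4, 9, 13, 10, 8, 6, 1, 11, 12, 5] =(1 7 10)(5 9 6 13)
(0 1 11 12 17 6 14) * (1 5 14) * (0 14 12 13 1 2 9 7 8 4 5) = (1 11 13)(2 9 7 8 4 5 12 17 6) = [0, 11, 9, 3, 5, 12, 2, 8, 4, 7, 10, 13, 17, 1, 14, 15, 16, 6]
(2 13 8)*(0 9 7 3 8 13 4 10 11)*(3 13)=(0 9 7 13 3 8 2 4 10 11)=[9, 1, 4, 8, 10, 5, 6, 13, 2, 7, 11, 0, 12, 3]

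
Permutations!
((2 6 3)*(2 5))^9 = (2 6 3 5)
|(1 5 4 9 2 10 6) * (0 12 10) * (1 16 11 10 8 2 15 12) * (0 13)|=20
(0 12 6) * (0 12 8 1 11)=(0 8 1 11)(6 12)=[8, 11, 2, 3, 4, 5, 12, 7, 1, 9, 10, 0, 6]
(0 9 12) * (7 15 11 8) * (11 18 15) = (0 9 12)(7 11 8)(15 18) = [9, 1, 2, 3, 4, 5, 6, 11, 7, 12, 10, 8, 0, 13, 14, 18, 16, 17, 15]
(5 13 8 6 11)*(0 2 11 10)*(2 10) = (0 10)(2 11 5 13 8 6) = [10, 1, 11, 3, 4, 13, 2, 7, 6, 9, 0, 5, 12, 8]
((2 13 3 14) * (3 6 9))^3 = (2 9)(3 13)(6 14)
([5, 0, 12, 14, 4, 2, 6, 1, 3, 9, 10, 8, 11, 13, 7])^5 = [8, 11, 14, 5, 4, 3, 6, 12, 0, 9, 10, 1, 7, 13, 2]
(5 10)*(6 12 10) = (5 6 12 10) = [0, 1, 2, 3, 4, 6, 12, 7, 8, 9, 5, 11, 10]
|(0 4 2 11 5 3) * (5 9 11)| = 10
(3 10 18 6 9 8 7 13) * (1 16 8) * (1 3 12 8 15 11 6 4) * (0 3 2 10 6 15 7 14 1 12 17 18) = (0 3 6 9 2 10)(1 16 7 13 17 18 4 12 8 14)(11 15) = [3, 16, 10, 6, 12, 5, 9, 13, 14, 2, 0, 15, 8, 17, 1, 11, 7, 18, 4]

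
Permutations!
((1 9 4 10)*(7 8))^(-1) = (1 10 4 9)(7 8)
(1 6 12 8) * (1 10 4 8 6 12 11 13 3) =(1 12 6 11 13 3)(4 8 10) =[0, 12, 2, 1, 8, 5, 11, 7, 10, 9, 4, 13, 6, 3]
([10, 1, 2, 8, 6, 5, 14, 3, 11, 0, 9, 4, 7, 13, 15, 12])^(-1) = [9, 1, 2, 7, 11, 5, 4, 12, 3, 10, 0, 8, 15, 13, 6, 14]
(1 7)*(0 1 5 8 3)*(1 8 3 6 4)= [8, 7, 2, 0, 1, 3, 4, 5, 6]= (0 8 6 4 1 7 5 3)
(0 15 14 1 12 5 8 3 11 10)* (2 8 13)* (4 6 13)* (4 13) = (0 15 14 1 12 5 13 2 8 3 11 10)(4 6) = [15, 12, 8, 11, 6, 13, 4, 7, 3, 9, 0, 10, 5, 2, 1, 14]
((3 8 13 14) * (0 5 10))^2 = ((0 5 10)(3 8 13 14))^2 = (0 10 5)(3 13)(8 14)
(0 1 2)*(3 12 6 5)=(0 1 2)(3 12 6 5)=[1, 2, 0, 12, 4, 3, 5, 7, 8, 9, 10, 11, 6]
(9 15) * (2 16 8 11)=[0, 1, 16, 3, 4, 5, 6, 7, 11, 15, 10, 2, 12, 13, 14, 9, 8]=(2 16 8 11)(9 15)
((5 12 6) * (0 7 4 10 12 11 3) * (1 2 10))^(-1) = (0 3 11 5 6 12 10 2 1 4 7)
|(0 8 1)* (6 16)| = |(0 8 1)(6 16)| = 6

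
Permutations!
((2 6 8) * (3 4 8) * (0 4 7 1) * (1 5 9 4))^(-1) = ((0 1)(2 6 3 7 5 9 4 8))^(-1) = (0 1)(2 8 4 9 5 7 3 6)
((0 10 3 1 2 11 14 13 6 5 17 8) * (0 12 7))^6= (0 14 12 2 17 3 6)(1 5 10 13 7 11 8)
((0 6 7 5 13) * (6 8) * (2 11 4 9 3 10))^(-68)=((0 8 6 7 5 13)(2 11 4 9 3 10))^(-68)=(0 5 6)(2 3 4)(7 8 13)(9 11 10)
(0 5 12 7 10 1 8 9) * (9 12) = (0 5 9)(1 8 12 7 10) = [5, 8, 2, 3, 4, 9, 6, 10, 12, 0, 1, 11, 7]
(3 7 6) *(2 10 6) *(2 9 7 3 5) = (2 10 6 5)(7 9) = [0, 1, 10, 3, 4, 2, 5, 9, 8, 7, 6]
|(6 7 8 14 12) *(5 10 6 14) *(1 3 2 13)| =|(1 3 2 13)(5 10 6 7 8)(12 14)| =20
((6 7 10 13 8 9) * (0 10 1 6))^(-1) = ((0 10 13 8 9)(1 6 7))^(-1) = (0 9 8 13 10)(1 7 6)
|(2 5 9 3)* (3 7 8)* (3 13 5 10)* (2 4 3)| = 10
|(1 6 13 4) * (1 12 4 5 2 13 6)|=6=|(2 13 5)(4 12)|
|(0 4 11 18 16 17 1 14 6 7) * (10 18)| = |(0 4 11 10 18 16 17 1 14 6 7)| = 11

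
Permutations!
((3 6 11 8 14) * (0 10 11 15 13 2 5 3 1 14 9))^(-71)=(0 9 8 11 10)(1 14)(2 5 3 6 15 13)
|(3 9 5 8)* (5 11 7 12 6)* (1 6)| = 9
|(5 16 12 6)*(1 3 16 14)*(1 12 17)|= 4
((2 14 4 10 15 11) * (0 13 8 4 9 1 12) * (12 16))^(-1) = (0 12 16 1 9 14 2 11 15 10 4 8 13)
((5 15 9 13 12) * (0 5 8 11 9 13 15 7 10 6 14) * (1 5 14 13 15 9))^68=(15)(1 13 5 12 7 8 10 11 6)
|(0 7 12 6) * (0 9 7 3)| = 4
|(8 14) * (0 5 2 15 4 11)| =6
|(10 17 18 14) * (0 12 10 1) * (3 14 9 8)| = |(0 12 10 17 18 9 8 3 14 1)| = 10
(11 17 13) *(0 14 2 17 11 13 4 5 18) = [14, 1, 17, 3, 5, 18, 6, 7, 8, 9, 10, 11, 12, 13, 2, 15, 16, 4, 0] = (0 14 2 17 4 5 18)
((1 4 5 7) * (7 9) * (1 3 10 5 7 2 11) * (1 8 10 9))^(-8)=((1 4 7 3 9 2 11 8 10 5))^(-8)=(1 7 9 11 10)(2 8 5 4 3)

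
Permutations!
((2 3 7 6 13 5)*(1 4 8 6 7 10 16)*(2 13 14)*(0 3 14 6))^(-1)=(0 8 4 1 16 10 3)(2 14)(5 13)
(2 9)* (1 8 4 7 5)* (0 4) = (0 4 7 5 1 8)(2 9) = [4, 8, 9, 3, 7, 1, 6, 5, 0, 2]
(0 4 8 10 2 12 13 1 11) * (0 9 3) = (0 4 8 10 2 12 13 1 11 9 3) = [4, 11, 12, 0, 8, 5, 6, 7, 10, 3, 2, 9, 13, 1]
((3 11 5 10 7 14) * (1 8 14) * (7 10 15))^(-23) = (1 8 14 3 11 5 15 7)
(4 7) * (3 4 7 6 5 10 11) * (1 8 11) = [0, 8, 2, 4, 6, 10, 5, 7, 11, 9, 1, 3] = (1 8 11 3 4 6 5 10)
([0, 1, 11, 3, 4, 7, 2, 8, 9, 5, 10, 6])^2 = (2 6 11)(5 8)(7 9)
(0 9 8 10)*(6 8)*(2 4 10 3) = [9, 1, 4, 2, 10, 5, 8, 7, 3, 6, 0] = (0 9 6 8 3 2 4 10)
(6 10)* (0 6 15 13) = (0 6 10 15 13) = [6, 1, 2, 3, 4, 5, 10, 7, 8, 9, 15, 11, 12, 0, 14, 13]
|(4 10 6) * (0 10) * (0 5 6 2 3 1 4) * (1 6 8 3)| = 9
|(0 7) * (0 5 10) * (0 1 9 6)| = |(0 7 5 10 1 9 6)| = 7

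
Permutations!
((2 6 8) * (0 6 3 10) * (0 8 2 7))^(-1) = (0 7 8 10 3 2 6)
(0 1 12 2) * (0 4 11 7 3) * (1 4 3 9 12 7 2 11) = (0 4 1 7 9 12 11 2 3) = [4, 7, 3, 0, 1, 5, 6, 9, 8, 12, 10, 2, 11]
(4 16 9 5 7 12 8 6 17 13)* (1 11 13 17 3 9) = (17)(1 11 13 4 16)(3 9 5 7 12 8 6) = [0, 11, 2, 9, 16, 7, 3, 12, 6, 5, 10, 13, 8, 4, 14, 15, 1, 17]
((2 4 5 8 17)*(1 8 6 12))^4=((1 8 17 2 4 5 6 12))^4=(1 4)(2 12)(5 8)(6 17)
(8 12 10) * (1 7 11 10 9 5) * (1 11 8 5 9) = [0, 7, 2, 3, 4, 11, 6, 8, 12, 9, 5, 10, 1] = (1 7 8 12)(5 11 10)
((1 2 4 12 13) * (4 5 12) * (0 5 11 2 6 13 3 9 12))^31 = (0 5)(1 6 13)(2 11)(3 9 12)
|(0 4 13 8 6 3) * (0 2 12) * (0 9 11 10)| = 11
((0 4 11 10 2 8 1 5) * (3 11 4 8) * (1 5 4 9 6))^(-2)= (0 8 5)(1 9)(2 11)(3 10)(4 6)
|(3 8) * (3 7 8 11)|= 2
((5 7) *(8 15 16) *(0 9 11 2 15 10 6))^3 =(0 2 8)(5 7)(6 11 16)(9 15 10) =((0 9 11 2 15 16 8 10 6)(5 7))^3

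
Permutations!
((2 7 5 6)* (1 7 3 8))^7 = (8)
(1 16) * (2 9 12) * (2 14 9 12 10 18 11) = (1 16)(2 12 14 9 10 18 11) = [0, 16, 12, 3, 4, 5, 6, 7, 8, 10, 18, 2, 14, 13, 9, 15, 1, 17, 11]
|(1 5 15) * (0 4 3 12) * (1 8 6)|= |(0 4 3 12)(1 5 15 8 6)|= 20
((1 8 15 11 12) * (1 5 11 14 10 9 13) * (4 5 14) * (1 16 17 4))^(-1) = (1 15 8)(4 17 16 13 9 10 14 12 11 5)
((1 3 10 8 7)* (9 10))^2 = (1 9 8)(3 10 7)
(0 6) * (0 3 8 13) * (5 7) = [6, 1, 2, 8, 4, 7, 3, 5, 13, 9, 10, 11, 12, 0] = (0 6 3 8 13)(5 7)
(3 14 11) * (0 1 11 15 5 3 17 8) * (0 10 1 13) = (0 13)(1 11 17 8 10)(3 14 15 5) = [13, 11, 2, 14, 4, 3, 6, 7, 10, 9, 1, 17, 12, 0, 15, 5, 16, 8]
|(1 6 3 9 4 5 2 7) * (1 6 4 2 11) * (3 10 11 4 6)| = |(1 6 10 11)(2 7 3 9)(4 5)| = 4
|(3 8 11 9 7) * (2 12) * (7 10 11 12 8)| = 6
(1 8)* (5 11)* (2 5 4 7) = (1 8)(2 5 11 4 7) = [0, 8, 5, 3, 7, 11, 6, 2, 1, 9, 10, 4]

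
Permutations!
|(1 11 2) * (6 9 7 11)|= |(1 6 9 7 11 2)|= 6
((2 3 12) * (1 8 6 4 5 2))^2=(1 6 5 3)(2 12 8 4)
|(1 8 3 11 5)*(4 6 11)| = 7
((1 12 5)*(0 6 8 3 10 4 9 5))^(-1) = ((0 6 8 3 10 4 9 5 1 12))^(-1) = (0 12 1 5 9 4 10 3 8 6)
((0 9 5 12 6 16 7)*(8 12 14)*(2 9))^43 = ((0 2 9 5 14 8 12 6 16 7))^43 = (0 5 12 7 9 8 16 2 14 6)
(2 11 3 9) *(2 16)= (2 11 3 9 16)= [0, 1, 11, 9, 4, 5, 6, 7, 8, 16, 10, 3, 12, 13, 14, 15, 2]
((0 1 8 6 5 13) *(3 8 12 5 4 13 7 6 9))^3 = (0 5 4 1 7 13 12 6)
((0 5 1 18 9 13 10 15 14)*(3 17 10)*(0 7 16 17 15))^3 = (0 18 3 7 10 1 13 14 17 5 9 15 16)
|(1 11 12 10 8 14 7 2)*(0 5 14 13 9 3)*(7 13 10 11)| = |(0 5 14 13 9 3)(1 7 2)(8 10)(11 12)| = 6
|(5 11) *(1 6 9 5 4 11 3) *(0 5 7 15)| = 8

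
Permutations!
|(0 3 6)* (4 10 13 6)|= |(0 3 4 10 13 6)|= 6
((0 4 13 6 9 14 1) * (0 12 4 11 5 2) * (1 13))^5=((0 11 5 2)(1 12 4)(6 9 14 13))^5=(0 11 5 2)(1 4 12)(6 9 14 13)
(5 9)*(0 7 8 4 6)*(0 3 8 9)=(0 7 9 5)(3 8 4 6)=[7, 1, 2, 8, 6, 0, 3, 9, 4, 5]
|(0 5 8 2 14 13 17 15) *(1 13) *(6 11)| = 18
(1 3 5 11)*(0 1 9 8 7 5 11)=(0 1 3 11 9 8 7 5)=[1, 3, 2, 11, 4, 0, 6, 5, 7, 8, 10, 9]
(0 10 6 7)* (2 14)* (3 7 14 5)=(0 10 6 14 2 5 3 7)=[10, 1, 5, 7, 4, 3, 14, 0, 8, 9, 6, 11, 12, 13, 2]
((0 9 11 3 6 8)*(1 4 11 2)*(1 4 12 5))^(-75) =(12)(0 3 2 8 11 9 6 4)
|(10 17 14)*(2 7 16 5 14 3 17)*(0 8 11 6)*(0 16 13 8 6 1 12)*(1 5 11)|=26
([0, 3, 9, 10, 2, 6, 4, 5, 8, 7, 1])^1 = [0, 3, 9, 10, 2, 6, 4, 5, 8, 7, 1]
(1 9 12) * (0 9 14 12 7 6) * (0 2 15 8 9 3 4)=(0 3 4)(1 14 12)(2 15 8 9 7 6)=[3, 14, 15, 4, 0, 5, 2, 6, 9, 7, 10, 11, 1, 13, 12, 8]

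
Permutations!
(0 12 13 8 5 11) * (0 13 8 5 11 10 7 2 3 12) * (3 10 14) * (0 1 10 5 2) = [1, 10, 5, 12, 4, 14, 6, 0, 11, 9, 7, 13, 8, 2, 3] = (0 1 10 7)(2 5 14 3 12 8 11 13)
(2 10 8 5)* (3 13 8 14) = (2 10 14 3 13 8 5) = [0, 1, 10, 13, 4, 2, 6, 7, 5, 9, 14, 11, 12, 8, 3]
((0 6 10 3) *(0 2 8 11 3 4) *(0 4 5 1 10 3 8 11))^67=(0 6 3 2 11 8)(1 10 5)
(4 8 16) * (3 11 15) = [0, 1, 2, 11, 8, 5, 6, 7, 16, 9, 10, 15, 12, 13, 14, 3, 4] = (3 11 15)(4 8 16)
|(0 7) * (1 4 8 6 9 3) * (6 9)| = 10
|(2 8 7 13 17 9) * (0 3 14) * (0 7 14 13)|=9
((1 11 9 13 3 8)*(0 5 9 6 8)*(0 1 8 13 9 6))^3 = ((0 5 6 13 3 1 11))^3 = (0 13 11 6 1 5 3)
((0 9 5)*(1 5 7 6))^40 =((0 9 7 6 1 5))^40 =(0 1 7)(5 6 9)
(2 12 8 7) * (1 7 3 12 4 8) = (1 7 2 4 8 3 12) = [0, 7, 4, 12, 8, 5, 6, 2, 3, 9, 10, 11, 1]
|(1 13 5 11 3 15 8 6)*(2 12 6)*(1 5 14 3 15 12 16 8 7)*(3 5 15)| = |(1 13 14 5 11 3 12 6 15 7)(2 16 8)| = 30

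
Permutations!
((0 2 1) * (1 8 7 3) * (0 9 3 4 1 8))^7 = (0 2)(1 9 3 8 7 4)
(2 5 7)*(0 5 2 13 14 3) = (0 5 7 13 14 3) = [5, 1, 2, 0, 4, 7, 6, 13, 8, 9, 10, 11, 12, 14, 3]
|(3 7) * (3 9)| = |(3 7 9)| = 3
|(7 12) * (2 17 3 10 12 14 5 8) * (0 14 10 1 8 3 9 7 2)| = 6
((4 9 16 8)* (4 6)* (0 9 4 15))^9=(0 8)(6 9)(15 16)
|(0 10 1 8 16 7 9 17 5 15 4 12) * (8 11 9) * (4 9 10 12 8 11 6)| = 8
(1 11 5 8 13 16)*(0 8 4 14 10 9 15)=(0 8 13 16 1 11 5 4 14 10 9 15)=[8, 11, 2, 3, 14, 4, 6, 7, 13, 15, 9, 5, 12, 16, 10, 0, 1]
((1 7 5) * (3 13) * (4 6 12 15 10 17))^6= ((1 7 5)(3 13)(4 6 12 15 10 17))^6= (17)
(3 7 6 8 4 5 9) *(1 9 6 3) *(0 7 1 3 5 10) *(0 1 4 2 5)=(0 7)(1 9 3 4 10)(2 5 6 8)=[7, 9, 5, 4, 10, 6, 8, 0, 2, 3, 1]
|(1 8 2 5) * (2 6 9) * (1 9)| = 3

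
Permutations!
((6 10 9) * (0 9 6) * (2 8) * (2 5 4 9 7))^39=((0 7 2 8 5 4 9)(6 10))^39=(0 5 7 4 2 9 8)(6 10)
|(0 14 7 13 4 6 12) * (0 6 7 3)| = |(0 14 3)(4 7 13)(6 12)| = 6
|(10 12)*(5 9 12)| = |(5 9 12 10)| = 4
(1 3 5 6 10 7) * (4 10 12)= (1 3 5 6 12 4 10 7)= [0, 3, 2, 5, 10, 6, 12, 1, 8, 9, 7, 11, 4]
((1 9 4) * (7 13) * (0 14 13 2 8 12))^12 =(0 8 7 14 12 2 13)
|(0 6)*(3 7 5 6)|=|(0 3 7 5 6)|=5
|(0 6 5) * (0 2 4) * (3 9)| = 10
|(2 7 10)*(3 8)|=|(2 7 10)(3 8)|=6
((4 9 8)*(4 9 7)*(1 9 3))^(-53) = ((1 9 8 3)(4 7))^(-53) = (1 3 8 9)(4 7)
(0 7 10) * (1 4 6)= (0 7 10)(1 4 6)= [7, 4, 2, 3, 6, 5, 1, 10, 8, 9, 0]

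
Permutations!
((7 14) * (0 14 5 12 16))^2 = ((0 14 7 5 12 16))^2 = (0 7 12)(5 16 14)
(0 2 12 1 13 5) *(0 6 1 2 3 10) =[3, 13, 12, 10, 4, 6, 1, 7, 8, 9, 0, 11, 2, 5] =(0 3 10)(1 13 5 6)(2 12)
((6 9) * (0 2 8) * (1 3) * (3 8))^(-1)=(0 8 1 3 2)(6 9)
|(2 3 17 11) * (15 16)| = |(2 3 17 11)(15 16)| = 4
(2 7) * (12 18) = (2 7)(12 18) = [0, 1, 7, 3, 4, 5, 6, 2, 8, 9, 10, 11, 18, 13, 14, 15, 16, 17, 12]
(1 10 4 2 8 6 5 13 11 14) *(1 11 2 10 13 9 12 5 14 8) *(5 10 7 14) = (1 13 2)(4 7 14 11 8 6 5 9 12 10) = [0, 13, 1, 3, 7, 9, 5, 14, 6, 12, 4, 8, 10, 2, 11]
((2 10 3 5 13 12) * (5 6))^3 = (2 6 12 3 13 10 5)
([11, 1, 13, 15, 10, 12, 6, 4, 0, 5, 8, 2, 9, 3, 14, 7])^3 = (0 13 7 8 2 15 10 11 3 4)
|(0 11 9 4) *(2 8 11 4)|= 4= |(0 4)(2 8 11 9)|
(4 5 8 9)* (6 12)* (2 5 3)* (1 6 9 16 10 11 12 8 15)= (1 6 8 16 10 11 12 9 4 3 2 5 15)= [0, 6, 5, 2, 3, 15, 8, 7, 16, 4, 11, 12, 9, 13, 14, 1, 10]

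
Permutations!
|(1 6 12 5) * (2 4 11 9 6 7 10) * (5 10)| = 21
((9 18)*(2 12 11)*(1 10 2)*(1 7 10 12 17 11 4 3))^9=((1 12 4 3)(2 17 11 7 10)(9 18))^9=(1 12 4 3)(2 10 7 11 17)(9 18)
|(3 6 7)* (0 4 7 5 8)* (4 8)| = |(0 8)(3 6 5 4 7)| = 10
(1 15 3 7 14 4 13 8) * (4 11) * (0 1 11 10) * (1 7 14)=(0 7 1 15 3 14 10)(4 13 8 11)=[7, 15, 2, 14, 13, 5, 6, 1, 11, 9, 0, 4, 12, 8, 10, 3]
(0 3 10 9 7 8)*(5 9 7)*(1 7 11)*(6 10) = (0 3 6 10 11 1 7 8)(5 9) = [3, 7, 2, 6, 4, 9, 10, 8, 0, 5, 11, 1]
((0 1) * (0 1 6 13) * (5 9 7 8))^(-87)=(13)(5 9 7 8)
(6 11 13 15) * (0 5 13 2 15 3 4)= (0 5 13 3 4)(2 15 6 11)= [5, 1, 15, 4, 0, 13, 11, 7, 8, 9, 10, 2, 12, 3, 14, 6]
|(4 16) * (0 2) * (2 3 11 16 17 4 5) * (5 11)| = |(0 3 5 2)(4 17)(11 16)| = 4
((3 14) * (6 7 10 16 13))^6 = ((3 14)(6 7 10 16 13))^6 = (6 7 10 16 13)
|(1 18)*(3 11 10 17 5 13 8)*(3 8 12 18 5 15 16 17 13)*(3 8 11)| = 24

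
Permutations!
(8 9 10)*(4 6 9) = [0, 1, 2, 3, 6, 5, 9, 7, 4, 10, 8] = (4 6 9 10 8)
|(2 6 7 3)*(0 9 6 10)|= |(0 9 6 7 3 2 10)|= 7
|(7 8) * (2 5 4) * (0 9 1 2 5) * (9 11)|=10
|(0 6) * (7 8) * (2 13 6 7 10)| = |(0 7 8 10 2 13 6)| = 7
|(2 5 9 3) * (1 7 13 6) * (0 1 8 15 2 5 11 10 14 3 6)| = |(0 1 7 13)(2 11 10 14 3 5 9 6 8 15)| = 20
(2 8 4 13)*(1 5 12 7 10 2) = (1 5 12 7 10 2 8 4 13) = [0, 5, 8, 3, 13, 12, 6, 10, 4, 9, 2, 11, 7, 1]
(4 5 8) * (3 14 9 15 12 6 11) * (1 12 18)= (1 12 6 11 3 14 9 15 18)(4 5 8)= [0, 12, 2, 14, 5, 8, 11, 7, 4, 15, 10, 3, 6, 13, 9, 18, 16, 17, 1]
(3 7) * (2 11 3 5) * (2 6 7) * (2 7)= [0, 1, 11, 7, 4, 6, 2, 5, 8, 9, 10, 3]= (2 11 3 7 5 6)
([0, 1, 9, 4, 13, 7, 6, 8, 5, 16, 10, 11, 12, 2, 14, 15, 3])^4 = (2 4 16)(3 9 13)(5 7 8)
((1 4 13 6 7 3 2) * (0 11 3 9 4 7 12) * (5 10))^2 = (0 3 1 9 13 12 11 2 7 4 6)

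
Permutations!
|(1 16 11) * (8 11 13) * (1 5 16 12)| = 10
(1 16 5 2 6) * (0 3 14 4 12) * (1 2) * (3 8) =(0 8 3 14 4 12)(1 16 5)(2 6) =[8, 16, 6, 14, 12, 1, 2, 7, 3, 9, 10, 11, 0, 13, 4, 15, 5]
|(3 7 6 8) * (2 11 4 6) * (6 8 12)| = 6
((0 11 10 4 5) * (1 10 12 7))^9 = ((0 11 12 7 1 10 4 5))^9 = (0 11 12 7 1 10 4 5)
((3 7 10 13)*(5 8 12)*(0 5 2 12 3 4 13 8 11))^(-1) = ((0 5 11)(2 12)(3 7 10 8)(4 13))^(-1) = (0 11 5)(2 12)(3 8 10 7)(4 13)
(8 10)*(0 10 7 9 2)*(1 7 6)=(0 10 8 6 1 7 9 2)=[10, 7, 0, 3, 4, 5, 1, 9, 6, 2, 8]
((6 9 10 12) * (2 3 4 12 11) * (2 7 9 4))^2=(4 6 12)(7 10)(9 11)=((2 3)(4 12 6)(7 9 10 11))^2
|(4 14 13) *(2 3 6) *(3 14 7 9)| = 8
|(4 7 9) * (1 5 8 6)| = |(1 5 8 6)(4 7 9)| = 12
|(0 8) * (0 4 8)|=|(4 8)|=2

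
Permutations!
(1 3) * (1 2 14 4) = [0, 3, 14, 2, 1, 5, 6, 7, 8, 9, 10, 11, 12, 13, 4] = (1 3 2 14 4)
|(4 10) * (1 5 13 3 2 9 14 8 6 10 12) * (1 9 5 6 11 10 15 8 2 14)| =45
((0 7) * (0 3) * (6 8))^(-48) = (8)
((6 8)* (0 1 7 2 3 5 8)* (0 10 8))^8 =(0 7 3)(1 2 5)(6 8 10)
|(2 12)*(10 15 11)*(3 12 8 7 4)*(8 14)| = 21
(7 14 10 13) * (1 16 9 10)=(1 16 9 10 13 7 14)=[0, 16, 2, 3, 4, 5, 6, 14, 8, 10, 13, 11, 12, 7, 1, 15, 9]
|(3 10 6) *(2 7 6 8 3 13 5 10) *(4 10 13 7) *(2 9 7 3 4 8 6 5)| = 10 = |(2 8 4 10 6 3 9 7 5 13)|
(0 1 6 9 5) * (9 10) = (0 1 6 10 9 5) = [1, 6, 2, 3, 4, 0, 10, 7, 8, 5, 9]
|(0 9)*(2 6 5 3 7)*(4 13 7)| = |(0 9)(2 6 5 3 4 13 7)| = 14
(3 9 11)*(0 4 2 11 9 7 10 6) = (0 4 2 11 3 7 10 6) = [4, 1, 11, 7, 2, 5, 0, 10, 8, 9, 6, 3]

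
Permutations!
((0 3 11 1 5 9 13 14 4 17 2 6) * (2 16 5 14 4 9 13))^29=((0 3 11 1 14 9 2 6)(4 17 16 5 13))^29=(0 9 11 6 14 3 2 1)(4 13 5 16 17)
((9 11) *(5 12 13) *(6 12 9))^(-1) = (5 13 12 6 11 9)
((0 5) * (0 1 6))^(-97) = (0 6 1 5)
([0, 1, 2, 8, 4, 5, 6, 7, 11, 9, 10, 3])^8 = [0, 1, 2, 11, 4, 5, 6, 7, 3, 9, 10, 8]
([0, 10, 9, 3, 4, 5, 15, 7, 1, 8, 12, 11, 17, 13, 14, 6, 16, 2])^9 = [0, 12, 8, 3, 4, 5, 15, 7, 10, 1, 17, 11, 2, 13, 14, 6, 16, 9]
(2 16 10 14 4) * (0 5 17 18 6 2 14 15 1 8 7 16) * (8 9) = (0 5 17 18 6 2)(1 9 8 7 16 10 15)(4 14) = [5, 9, 0, 3, 14, 17, 2, 16, 7, 8, 15, 11, 12, 13, 4, 1, 10, 18, 6]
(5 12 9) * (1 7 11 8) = (1 7 11 8)(5 12 9) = [0, 7, 2, 3, 4, 12, 6, 11, 1, 5, 10, 8, 9]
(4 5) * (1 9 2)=(1 9 2)(4 5)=[0, 9, 1, 3, 5, 4, 6, 7, 8, 2]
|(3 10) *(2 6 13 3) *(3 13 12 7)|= |(13)(2 6 12 7 3 10)|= 6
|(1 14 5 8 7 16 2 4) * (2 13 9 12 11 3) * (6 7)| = 14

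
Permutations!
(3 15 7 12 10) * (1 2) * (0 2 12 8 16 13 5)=(0 2 1 12 10 3 15 7 8 16 13 5)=[2, 12, 1, 15, 4, 0, 6, 8, 16, 9, 3, 11, 10, 5, 14, 7, 13]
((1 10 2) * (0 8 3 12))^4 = ((0 8 3 12)(1 10 2))^4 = (12)(1 10 2)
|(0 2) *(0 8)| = 3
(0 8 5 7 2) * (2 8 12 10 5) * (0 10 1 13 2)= (0 12 1 13 2 10 5 7 8)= [12, 13, 10, 3, 4, 7, 6, 8, 0, 9, 5, 11, 1, 2]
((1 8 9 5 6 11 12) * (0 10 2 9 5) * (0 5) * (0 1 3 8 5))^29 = ((0 10 2 9)(1 5 6 11 12 3 8))^29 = (0 10 2 9)(1 5 6 11 12 3 8)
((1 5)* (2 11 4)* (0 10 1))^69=((0 10 1 5)(2 11 4))^69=(11)(0 10 1 5)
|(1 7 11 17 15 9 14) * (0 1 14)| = 7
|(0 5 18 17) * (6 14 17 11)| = 7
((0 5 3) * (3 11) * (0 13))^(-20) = ((0 5 11 3 13))^(-20) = (13)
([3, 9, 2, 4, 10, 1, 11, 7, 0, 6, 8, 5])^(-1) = [8, 5, 2, 0, 3, 11, 9, 7, 10, 1, 4, 6]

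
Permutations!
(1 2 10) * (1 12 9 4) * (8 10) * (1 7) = (1 2 8 10 12 9 4 7) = [0, 2, 8, 3, 7, 5, 6, 1, 10, 4, 12, 11, 9]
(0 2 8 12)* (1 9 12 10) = (0 2 8 10 1 9 12) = [2, 9, 8, 3, 4, 5, 6, 7, 10, 12, 1, 11, 0]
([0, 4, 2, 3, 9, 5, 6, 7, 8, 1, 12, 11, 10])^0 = (12)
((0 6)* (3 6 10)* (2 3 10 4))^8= (10)(0 3 4 6 2)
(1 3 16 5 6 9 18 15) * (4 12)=(1 3 16 5 6 9 18 15)(4 12)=[0, 3, 2, 16, 12, 6, 9, 7, 8, 18, 10, 11, 4, 13, 14, 1, 5, 17, 15]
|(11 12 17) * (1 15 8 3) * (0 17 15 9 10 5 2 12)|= 9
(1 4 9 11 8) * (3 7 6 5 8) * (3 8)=(1 4 9 11 8)(3 7 6 5)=[0, 4, 2, 7, 9, 3, 5, 6, 1, 11, 10, 8]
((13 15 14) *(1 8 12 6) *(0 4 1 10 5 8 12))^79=(0 8 5 10 6 12 1 4)(13 15 14)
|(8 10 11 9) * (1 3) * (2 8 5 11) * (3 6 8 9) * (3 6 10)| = |(1 10 2 9 5 11 6 8 3)| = 9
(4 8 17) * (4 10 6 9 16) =[0, 1, 2, 3, 8, 5, 9, 7, 17, 16, 6, 11, 12, 13, 14, 15, 4, 10] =(4 8 17 10 6 9 16)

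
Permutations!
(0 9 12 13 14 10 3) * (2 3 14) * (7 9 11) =(0 11 7 9 12 13 2 3)(10 14) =[11, 1, 3, 0, 4, 5, 6, 9, 8, 12, 14, 7, 13, 2, 10]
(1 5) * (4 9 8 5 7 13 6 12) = (1 7 13 6 12 4 9 8 5) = [0, 7, 2, 3, 9, 1, 12, 13, 5, 8, 10, 11, 4, 6]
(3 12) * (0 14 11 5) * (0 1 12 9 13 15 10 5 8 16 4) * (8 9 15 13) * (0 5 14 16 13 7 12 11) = [16, 11, 2, 15, 5, 1, 6, 12, 13, 8, 14, 9, 3, 7, 0, 10, 4] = (0 16 4 5 1 11 9 8 13 7 12 3 15 10 14)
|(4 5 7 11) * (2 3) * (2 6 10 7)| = 8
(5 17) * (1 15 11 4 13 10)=(1 15 11 4 13 10)(5 17)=[0, 15, 2, 3, 13, 17, 6, 7, 8, 9, 1, 4, 12, 10, 14, 11, 16, 5]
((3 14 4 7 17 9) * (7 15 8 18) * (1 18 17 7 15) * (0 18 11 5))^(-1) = ((0 18 15 8 17 9 3 14 4 1 11 5))^(-1) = (0 5 11 1 4 14 3 9 17 8 15 18)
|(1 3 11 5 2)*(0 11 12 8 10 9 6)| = |(0 11 5 2 1 3 12 8 10 9 6)| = 11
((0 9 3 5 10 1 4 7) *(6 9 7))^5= (0 7)(1 5 9 4 10 3 6)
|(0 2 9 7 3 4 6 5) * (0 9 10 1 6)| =|(0 2 10 1 6 5 9 7 3 4)| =10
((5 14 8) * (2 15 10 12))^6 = (2 10)(12 15)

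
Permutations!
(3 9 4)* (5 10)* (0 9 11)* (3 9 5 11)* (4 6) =(0 5 10 11)(4 9 6) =[5, 1, 2, 3, 9, 10, 4, 7, 8, 6, 11, 0]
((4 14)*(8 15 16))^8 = (8 16 15)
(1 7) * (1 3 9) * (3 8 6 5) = (1 7 8 6 5 3 9) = [0, 7, 2, 9, 4, 3, 5, 8, 6, 1]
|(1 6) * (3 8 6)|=|(1 3 8 6)|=4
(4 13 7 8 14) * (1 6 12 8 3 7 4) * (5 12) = (1 6 5 12 8 14)(3 7)(4 13) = [0, 6, 2, 7, 13, 12, 5, 3, 14, 9, 10, 11, 8, 4, 1]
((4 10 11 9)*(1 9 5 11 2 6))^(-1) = (1 6 2 10 4 9)(5 11)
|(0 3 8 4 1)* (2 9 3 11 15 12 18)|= |(0 11 15 12 18 2 9 3 8 4 1)|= 11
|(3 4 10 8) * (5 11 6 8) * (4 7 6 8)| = |(3 7 6 4 10 5 11 8)| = 8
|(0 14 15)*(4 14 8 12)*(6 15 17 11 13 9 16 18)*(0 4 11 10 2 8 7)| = |(0 7)(2 8 12 11 13 9 16 18 6 15 4 14 17 10)| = 14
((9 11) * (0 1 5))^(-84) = ((0 1 5)(9 11))^(-84) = (11)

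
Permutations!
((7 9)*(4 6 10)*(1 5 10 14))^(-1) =(1 14 6 4 10 5)(7 9)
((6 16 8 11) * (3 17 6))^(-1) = ((3 17 6 16 8 11))^(-1) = (3 11 8 16 6 17)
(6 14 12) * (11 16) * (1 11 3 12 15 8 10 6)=(1 11 16 3 12)(6 14 15 8 10)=[0, 11, 2, 12, 4, 5, 14, 7, 10, 9, 6, 16, 1, 13, 15, 8, 3]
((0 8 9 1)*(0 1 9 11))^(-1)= ((0 8 11))^(-1)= (0 11 8)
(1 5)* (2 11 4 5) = [0, 2, 11, 3, 5, 1, 6, 7, 8, 9, 10, 4] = (1 2 11 4 5)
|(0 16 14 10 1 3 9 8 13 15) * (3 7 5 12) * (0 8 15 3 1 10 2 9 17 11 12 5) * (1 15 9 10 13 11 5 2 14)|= |(0 16 1 7)(2 10 13 3 17 5)(8 11 12 15)|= 12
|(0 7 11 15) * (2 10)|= 4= |(0 7 11 15)(2 10)|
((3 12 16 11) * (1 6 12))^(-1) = ((1 6 12 16 11 3))^(-1) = (1 3 11 16 12 6)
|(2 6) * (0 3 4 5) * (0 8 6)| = 7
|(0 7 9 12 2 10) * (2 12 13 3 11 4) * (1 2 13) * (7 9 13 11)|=|(0 9 1 2 10)(3 7 13)(4 11)|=30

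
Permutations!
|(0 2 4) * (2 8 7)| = |(0 8 7 2 4)| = 5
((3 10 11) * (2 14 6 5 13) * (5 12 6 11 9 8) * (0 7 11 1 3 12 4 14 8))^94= (0 14 7 1 11 3 12 10 6 9 4)(2 5)(8 13)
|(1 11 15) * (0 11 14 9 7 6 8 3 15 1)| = |(0 11 1 14 9 7 6 8 3 15)| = 10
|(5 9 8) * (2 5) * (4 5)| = 5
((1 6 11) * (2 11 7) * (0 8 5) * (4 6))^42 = ((0 8 5)(1 4 6 7 2 11))^42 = (11)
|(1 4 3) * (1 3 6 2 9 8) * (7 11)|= |(1 4 6 2 9 8)(7 11)|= 6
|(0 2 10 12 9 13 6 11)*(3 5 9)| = |(0 2 10 12 3 5 9 13 6 11)| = 10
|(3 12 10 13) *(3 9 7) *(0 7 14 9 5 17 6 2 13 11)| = |(0 7 3 12 10 11)(2 13 5 17 6)(9 14)| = 30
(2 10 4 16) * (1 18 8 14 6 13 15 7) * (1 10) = (1 18 8 14 6 13 15 7 10 4 16 2) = [0, 18, 1, 3, 16, 5, 13, 10, 14, 9, 4, 11, 12, 15, 6, 7, 2, 17, 8]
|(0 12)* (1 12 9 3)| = 5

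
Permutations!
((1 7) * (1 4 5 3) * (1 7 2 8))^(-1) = (1 8 2)(3 5 4 7)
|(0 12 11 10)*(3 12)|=5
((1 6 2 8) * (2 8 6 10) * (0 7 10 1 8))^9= ((0 7 10 2 6))^9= (0 6 2 10 7)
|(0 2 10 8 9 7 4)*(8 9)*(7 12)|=7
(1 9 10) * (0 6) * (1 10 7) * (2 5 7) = (10)(0 6)(1 9 2 5 7) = [6, 9, 5, 3, 4, 7, 0, 1, 8, 2, 10]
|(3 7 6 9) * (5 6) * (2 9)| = 6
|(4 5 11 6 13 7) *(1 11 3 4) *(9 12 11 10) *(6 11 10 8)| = |(1 8 6 13 7)(3 4 5)(9 12 10)| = 15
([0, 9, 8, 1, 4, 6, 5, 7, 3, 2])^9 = (1 3 8 2 9)(5 6)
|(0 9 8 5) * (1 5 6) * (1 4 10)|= |(0 9 8 6 4 10 1 5)|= 8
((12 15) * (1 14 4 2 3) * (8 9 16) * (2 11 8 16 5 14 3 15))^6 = (16)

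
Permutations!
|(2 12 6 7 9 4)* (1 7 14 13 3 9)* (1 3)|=10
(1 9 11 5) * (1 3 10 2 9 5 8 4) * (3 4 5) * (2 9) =(1 3 10 9 11 8 5 4) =[0, 3, 2, 10, 1, 4, 6, 7, 5, 11, 9, 8]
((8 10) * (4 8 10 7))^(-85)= ((10)(4 8 7))^(-85)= (10)(4 7 8)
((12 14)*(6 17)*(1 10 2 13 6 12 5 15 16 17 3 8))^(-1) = (1 8 3 6 13 2 10)(5 14 12 17 16 15)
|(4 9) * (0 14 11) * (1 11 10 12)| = |(0 14 10 12 1 11)(4 9)| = 6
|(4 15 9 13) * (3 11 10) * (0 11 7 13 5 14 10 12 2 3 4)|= 42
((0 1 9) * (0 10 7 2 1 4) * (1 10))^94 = ((0 4)(1 9)(2 10 7))^94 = (2 10 7)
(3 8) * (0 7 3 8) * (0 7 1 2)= (8)(0 1 2)(3 7)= [1, 2, 0, 7, 4, 5, 6, 3, 8]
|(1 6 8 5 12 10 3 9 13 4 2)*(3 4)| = 24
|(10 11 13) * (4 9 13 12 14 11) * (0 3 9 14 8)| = |(0 3 9 13 10 4 14 11 12 8)| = 10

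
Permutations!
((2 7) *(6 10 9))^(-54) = (10)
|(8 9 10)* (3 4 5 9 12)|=|(3 4 5 9 10 8 12)|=7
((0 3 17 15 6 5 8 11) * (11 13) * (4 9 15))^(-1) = (0 11 13 8 5 6 15 9 4 17 3)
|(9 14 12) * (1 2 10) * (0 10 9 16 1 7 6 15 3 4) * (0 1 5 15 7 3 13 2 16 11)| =14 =|(0 10 3 4 1 16 5 15 13 2 9 14 12 11)(6 7)|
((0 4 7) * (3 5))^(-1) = (0 7 4)(3 5)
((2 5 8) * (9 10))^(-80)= ((2 5 8)(9 10))^(-80)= (10)(2 5 8)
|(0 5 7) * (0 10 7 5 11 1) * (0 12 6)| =10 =|(0 11 1 12 6)(7 10)|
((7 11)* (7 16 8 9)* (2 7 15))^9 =(2 11 8 15 7 16 9)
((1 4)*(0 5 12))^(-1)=(0 12 5)(1 4)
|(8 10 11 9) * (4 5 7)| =|(4 5 7)(8 10 11 9)| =12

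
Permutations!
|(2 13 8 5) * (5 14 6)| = |(2 13 8 14 6 5)| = 6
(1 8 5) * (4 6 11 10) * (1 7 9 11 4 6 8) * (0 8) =(0 8 5 7 9 11 10 6 4) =[8, 1, 2, 3, 0, 7, 4, 9, 5, 11, 6, 10]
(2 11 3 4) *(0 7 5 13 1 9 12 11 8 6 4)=[7, 9, 8, 0, 2, 13, 4, 5, 6, 12, 10, 3, 11, 1]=(0 7 5 13 1 9 12 11 3)(2 8 6 4)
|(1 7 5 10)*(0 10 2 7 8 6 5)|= |(0 10 1 8 6 5 2 7)|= 8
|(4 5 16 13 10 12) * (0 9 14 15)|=12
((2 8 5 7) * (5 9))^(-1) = (2 7 5 9 8)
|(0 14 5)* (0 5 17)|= |(0 14 17)|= 3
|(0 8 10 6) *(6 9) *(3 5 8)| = 7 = |(0 3 5 8 10 9 6)|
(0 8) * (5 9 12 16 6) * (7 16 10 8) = [7, 1, 2, 3, 4, 9, 5, 16, 0, 12, 8, 11, 10, 13, 14, 15, 6] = (0 7 16 6 5 9 12 10 8)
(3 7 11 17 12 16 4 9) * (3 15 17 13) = (3 7 11 13)(4 9 15 17 12 16) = [0, 1, 2, 7, 9, 5, 6, 11, 8, 15, 10, 13, 16, 3, 14, 17, 4, 12]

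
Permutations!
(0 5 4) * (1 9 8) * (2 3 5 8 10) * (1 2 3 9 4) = (0 8 2 9 10 3 5 1 4) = [8, 4, 9, 5, 0, 1, 6, 7, 2, 10, 3]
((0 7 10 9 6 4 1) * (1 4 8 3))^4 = (0 6)(1 9)(3 10)(7 8)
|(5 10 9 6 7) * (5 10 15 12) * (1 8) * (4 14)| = 12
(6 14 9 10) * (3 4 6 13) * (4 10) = (3 10 13)(4 6 14 9) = [0, 1, 2, 10, 6, 5, 14, 7, 8, 4, 13, 11, 12, 3, 9]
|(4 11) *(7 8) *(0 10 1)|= |(0 10 1)(4 11)(7 8)|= 6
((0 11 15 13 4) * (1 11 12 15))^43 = ((0 12 15 13 4)(1 11))^43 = (0 13 12 4 15)(1 11)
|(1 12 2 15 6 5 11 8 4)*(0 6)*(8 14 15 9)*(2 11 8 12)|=|(0 6 5 8 4 1 2 9 12 11 14 15)|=12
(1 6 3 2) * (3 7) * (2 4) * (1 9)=(1 6 7 3 4 2 9)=[0, 6, 9, 4, 2, 5, 7, 3, 8, 1]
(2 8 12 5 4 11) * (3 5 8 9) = (2 9 3 5 4 11)(8 12) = [0, 1, 9, 5, 11, 4, 6, 7, 12, 3, 10, 2, 8]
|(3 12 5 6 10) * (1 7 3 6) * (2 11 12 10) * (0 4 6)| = |(0 4 6 2 11 12 5 1 7 3 10)| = 11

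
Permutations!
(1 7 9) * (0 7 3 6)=(0 7 9 1 3 6)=[7, 3, 2, 6, 4, 5, 0, 9, 8, 1]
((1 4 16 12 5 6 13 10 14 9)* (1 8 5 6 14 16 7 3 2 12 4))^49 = (2 10 3 13 7 6 4 12 16)(5 14 9 8)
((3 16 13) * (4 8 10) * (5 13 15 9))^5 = (3 13 5 9 15 16)(4 10 8) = ((3 16 15 9 5 13)(4 8 10))^5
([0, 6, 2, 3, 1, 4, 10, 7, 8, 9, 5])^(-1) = (1 4 5 10 6)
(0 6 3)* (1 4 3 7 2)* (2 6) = [2, 4, 1, 0, 3, 5, 7, 6] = (0 2 1 4 3)(6 7)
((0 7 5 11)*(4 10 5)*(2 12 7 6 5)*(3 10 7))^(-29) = (0 11 5 6)(2 10 3 12)(4 7)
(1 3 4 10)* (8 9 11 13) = (1 3 4 10)(8 9 11 13) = [0, 3, 2, 4, 10, 5, 6, 7, 9, 11, 1, 13, 12, 8]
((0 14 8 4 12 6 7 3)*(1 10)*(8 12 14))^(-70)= ((0 8 4 14 12 6 7 3)(1 10))^(-70)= (0 4 12 7)(3 8 14 6)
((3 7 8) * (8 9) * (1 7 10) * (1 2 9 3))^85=(1 7 3 10 2 9 8)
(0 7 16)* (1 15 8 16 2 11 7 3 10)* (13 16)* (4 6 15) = (0 3 10 1 4 6 15 8 13 16)(2 11 7) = [3, 4, 11, 10, 6, 5, 15, 2, 13, 9, 1, 7, 12, 16, 14, 8, 0]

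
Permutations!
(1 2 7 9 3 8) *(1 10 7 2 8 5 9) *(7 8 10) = (1 10 8 7)(3 5 9) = [0, 10, 2, 5, 4, 9, 6, 1, 7, 3, 8]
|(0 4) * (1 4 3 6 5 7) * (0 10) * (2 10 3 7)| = 9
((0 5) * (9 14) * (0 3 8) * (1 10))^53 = (0 5 3 8)(1 10)(9 14)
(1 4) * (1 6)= (1 4 6)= [0, 4, 2, 3, 6, 5, 1]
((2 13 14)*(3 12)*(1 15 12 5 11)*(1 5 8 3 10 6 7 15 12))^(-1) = ((1 12 10 6 7 15)(2 13 14)(3 8)(5 11))^(-1) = (1 15 7 6 10 12)(2 14 13)(3 8)(5 11)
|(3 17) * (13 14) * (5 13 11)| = 4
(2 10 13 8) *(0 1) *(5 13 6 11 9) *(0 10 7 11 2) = (0 1 10 6 2 7 11 9 5 13 8) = [1, 10, 7, 3, 4, 13, 2, 11, 0, 5, 6, 9, 12, 8]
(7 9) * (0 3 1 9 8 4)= [3, 9, 2, 1, 0, 5, 6, 8, 4, 7]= (0 3 1 9 7 8 4)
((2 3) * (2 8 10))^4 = ((2 3 8 10))^4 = (10)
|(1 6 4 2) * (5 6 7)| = |(1 7 5 6 4 2)| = 6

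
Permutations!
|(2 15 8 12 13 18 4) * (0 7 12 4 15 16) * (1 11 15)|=12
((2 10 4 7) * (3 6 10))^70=((2 3 6 10 4 7))^70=(2 4 6)(3 7 10)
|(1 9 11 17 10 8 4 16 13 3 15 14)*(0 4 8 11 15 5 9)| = 30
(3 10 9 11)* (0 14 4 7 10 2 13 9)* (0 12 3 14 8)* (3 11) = (0 8)(2 13 9 3)(4 7 10 12 11 14) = [8, 1, 13, 2, 7, 5, 6, 10, 0, 3, 12, 14, 11, 9, 4]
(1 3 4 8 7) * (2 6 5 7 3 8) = [0, 8, 6, 4, 2, 7, 5, 1, 3] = (1 8 3 4 2 6 5 7)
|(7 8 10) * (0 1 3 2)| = 12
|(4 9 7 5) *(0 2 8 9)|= |(0 2 8 9 7 5 4)|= 7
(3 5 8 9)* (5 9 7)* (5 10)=(3 9)(5 8 7 10)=[0, 1, 2, 9, 4, 8, 6, 10, 7, 3, 5]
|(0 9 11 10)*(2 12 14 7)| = 4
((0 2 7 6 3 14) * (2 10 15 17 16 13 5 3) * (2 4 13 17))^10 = ((0 10 15 2 7 6 4 13 5 3 14)(16 17))^10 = (17)(0 14 3 5 13 4 6 7 2 15 10)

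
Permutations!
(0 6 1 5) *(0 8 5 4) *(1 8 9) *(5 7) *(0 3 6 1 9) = (9)(0 1 4 3 6 8 7 5) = [1, 4, 2, 6, 3, 0, 8, 5, 7, 9]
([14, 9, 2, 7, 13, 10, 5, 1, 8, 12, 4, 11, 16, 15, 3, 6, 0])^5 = (0 9 3 16 1 14 12 7)(4 10 5 6 15 13)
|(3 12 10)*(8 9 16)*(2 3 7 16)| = 8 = |(2 3 12 10 7 16 8 9)|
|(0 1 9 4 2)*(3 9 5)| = 7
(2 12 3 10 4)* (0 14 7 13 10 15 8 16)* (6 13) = (0 14 7 6 13 10 4 2 12 3 15 8 16) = [14, 1, 12, 15, 2, 5, 13, 6, 16, 9, 4, 11, 3, 10, 7, 8, 0]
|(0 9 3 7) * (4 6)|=|(0 9 3 7)(4 6)|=4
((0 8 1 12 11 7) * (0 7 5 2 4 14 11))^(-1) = ((0 8 1 12)(2 4 14 11 5))^(-1) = (0 12 1 8)(2 5 11 14 4)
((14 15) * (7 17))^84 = ((7 17)(14 15))^84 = (17)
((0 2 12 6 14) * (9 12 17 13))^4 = (0 9)(2 12)(6 17)(13 14)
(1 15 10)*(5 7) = (1 15 10)(5 7) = [0, 15, 2, 3, 4, 7, 6, 5, 8, 9, 1, 11, 12, 13, 14, 10]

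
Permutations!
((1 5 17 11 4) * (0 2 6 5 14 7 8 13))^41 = ((0 2 6 5 17 11 4 1 14 7 8 13))^41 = (0 11 8 5 14 2 4 13 17 7 6 1)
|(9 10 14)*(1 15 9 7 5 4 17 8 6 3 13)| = |(1 15 9 10 14 7 5 4 17 8 6 3 13)| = 13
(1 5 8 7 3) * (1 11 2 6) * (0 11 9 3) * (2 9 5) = (0 11 9 3 5 8 7)(1 2 6) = [11, 2, 6, 5, 4, 8, 1, 0, 7, 3, 10, 9]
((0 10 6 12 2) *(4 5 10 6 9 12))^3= (0 5 12 6 10 2 4 9)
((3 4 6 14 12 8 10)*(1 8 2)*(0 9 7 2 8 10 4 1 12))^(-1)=(0 14 6 4 8 12 2 7 9)(1 3 10)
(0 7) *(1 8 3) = (0 7)(1 8 3) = [7, 8, 2, 1, 4, 5, 6, 0, 3]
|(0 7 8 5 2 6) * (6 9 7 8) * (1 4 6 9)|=14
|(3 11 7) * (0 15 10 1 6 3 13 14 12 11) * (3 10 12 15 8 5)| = 12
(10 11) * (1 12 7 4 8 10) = (1 12 7 4 8 10 11) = [0, 12, 2, 3, 8, 5, 6, 4, 10, 9, 11, 1, 7]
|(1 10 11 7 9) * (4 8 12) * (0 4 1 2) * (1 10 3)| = 18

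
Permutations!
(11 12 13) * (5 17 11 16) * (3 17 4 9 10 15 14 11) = (3 17)(4 9 10 15 14 11 12 13 16 5) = [0, 1, 2, 17, 9, 4, 6, 7, 8, 10, 15, 12, 13, 16, 11, 14, 5, 3]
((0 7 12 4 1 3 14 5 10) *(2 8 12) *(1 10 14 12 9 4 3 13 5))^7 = ((0 7 2 8 9 4 10)(1 13 5 14)(3 12))^7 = (1 14 5 13)(3 12)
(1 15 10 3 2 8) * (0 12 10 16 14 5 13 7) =(0 12 10 3 2 8 1 15 16 14 5 13 7) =[12, 15, 8, 2, 4, 13, 6, 0, 1, 9, 3, 11, 10, 7, 5, 16, 14]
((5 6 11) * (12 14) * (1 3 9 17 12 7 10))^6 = ((1 3 9 17 12 14 7 10)(5 6 11))^6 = (1 7 12 9)(3 10 14 17)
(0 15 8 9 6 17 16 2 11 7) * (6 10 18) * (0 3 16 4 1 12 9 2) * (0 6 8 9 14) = (0 15 9 10 18 8 2 11 7 3 16 6 17 4 1 12 14) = [15, 12, 11, 16, 1, 5, 17, 3, 2, 10, 18, 7, 14, 13, 0, 9, 6, 4, 8]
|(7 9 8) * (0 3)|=6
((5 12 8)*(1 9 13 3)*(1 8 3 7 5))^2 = (1 13 5 3)(7 12 8 9)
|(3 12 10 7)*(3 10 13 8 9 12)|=4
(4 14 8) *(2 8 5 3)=(2 8 4 14 5 3)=[0, 1, 8, 2, 14, 3, 6, 7, 4, 9, 10, 11, 12, 13, 5]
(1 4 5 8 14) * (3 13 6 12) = [0, 4, 2, 13, 5, 8, 12, 7, 14, 9, 10, 11, 3, 6, 1] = (1 4 5 8 14)(3 13 6 12)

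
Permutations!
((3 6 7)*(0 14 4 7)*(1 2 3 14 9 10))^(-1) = ((0 9 10 1 2 3 6)(4 7 14))^(-1) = (0 6 3 2 1 10 9)(4 14 7)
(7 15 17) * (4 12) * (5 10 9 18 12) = [0, 1, 2, 3, 5, 10, 6, 15, 8, 18, 9, 11, 4, 13, 14, 17, 16, 7, 12] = (4 5 10 9 18 12)(7 15 17)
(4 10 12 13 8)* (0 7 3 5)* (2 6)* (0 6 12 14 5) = (0 7 3)(2 12 13 8 4 10 14 5 6) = [7, 1, 12, 0, 10, 6, 2, 3, 4, 9, 14, 11, 13, 8, 5]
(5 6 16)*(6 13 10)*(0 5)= (0 5 13 10 6 16)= [5, 1, 2, 3, 4, 13, 16, 7, 8, 9, 6, 11, 12, 10, 14, 15, 0]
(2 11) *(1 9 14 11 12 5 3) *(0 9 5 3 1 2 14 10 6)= (0 9 10 6)(1 5)(2 12 3)(11 14)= [9, 5, 12, 2, 4, 1, 0, 7, 8, 10, 6, 14, 3, 13, 11]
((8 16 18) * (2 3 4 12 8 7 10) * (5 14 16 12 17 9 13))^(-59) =(2 3 4 17 9 13 5 14 16 18 7 10)(8 12)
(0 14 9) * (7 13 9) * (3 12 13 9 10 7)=(0 14 3 12 13 10 7 9)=[14, 1, 2, 12, 4, 5, 6, 9, 8, 0, 7, 11, 13, 10, 3]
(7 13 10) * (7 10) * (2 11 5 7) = (2 11 5 7 13) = [0, 1, 11, 3, 4, 7, 6, 13, 8, 9, 10, 5, 12, 2]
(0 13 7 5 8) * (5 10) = [13, 1, 2, 3, 4, 8, 6, 10, 0, 9, 5, 11, 12, 7] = (0 13 7 10 5 8)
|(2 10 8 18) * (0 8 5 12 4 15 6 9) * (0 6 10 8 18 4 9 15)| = 30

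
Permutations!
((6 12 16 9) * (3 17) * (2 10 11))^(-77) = ((2 10 11)(3 17)(6 12 16 9))^(-77) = (2 10 11)(3 17)(6 9 16 12)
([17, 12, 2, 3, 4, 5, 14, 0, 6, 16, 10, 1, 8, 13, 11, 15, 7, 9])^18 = [16, 1, 2, 3, 4, 5, 6, 9, 8, 0, 10, 11, 12, 13, 14, 15, 17, 7]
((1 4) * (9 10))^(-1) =(1 4)(9 10) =((1 4)(9 10))^(-1)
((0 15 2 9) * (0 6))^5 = ((0 15 2 9 6))^5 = (15)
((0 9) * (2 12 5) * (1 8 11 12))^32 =(1 11 5)(2 8 12)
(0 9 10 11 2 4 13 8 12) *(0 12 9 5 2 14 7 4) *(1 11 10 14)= [5, 11, 0, 3, 13, 2, 6, 4, 9, 14, 10, 1, 12, 8, 7]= (0 5 2)(1 11)(4 13 8 9 14 7)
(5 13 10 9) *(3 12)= [0, 1, 2, 12, 4, 13, 6, 7, 8, 5, 9, 11, 3, 10]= (3 12)(5 13 10 9)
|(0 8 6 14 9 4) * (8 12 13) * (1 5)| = 8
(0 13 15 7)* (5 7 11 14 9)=(0 13 15 11 14 9 5 7)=[13, 1, 2, 3, 4, 7, 6, 0, 8, 5, 10, 14, 12, 15, 9, 11]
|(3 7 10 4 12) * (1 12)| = 6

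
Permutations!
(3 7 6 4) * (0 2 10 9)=(0 2 10 9)(3 7 6 4)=[2, 1, 10, 7, 3, 5, 4, 6, 8, 0, 9]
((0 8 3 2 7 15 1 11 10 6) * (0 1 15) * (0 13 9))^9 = ((15)(0 8 3 2 7 13 9)(1 11 10 6))^9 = (15)(0 3 7 9 8 2 13)(1 11 10 6)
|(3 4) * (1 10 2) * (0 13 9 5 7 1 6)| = |(0 13 9 5 7 1 10 2 6)(3 4)| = 18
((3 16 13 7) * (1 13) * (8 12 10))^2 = (1 7 16 13 3)(8 10 12) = ((1 13 7 3 16)(8 12 10))^2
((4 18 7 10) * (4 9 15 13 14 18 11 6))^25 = ((4 11 6)(7 10 9 15 13 14 18))^25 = (4 11 6)(7 13 10 14 9 18 15)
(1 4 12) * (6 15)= (1 4 12)(6 15)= [0, 4, 2, 3, 12, 5, 15, 7, 8, 9, 10, 11, 1, 13, 14, 6]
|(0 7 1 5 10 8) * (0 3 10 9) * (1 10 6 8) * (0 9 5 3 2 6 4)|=6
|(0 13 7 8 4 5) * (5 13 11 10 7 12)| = |(0 11 10 7 8 4 13 12 5)| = 9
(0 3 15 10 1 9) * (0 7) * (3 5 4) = (0 5 4 3 15 10 1 9 7) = [5, 9, 2, 15, 3, 4, 6, 0, 8, 7, 1, 11, 12, 13, 14, 10]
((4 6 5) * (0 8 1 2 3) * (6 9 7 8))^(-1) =(0 3 2 1 8 7 9 4 5 6)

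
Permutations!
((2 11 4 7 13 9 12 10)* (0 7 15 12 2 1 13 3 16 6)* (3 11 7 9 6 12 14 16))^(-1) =((0 9 2 7 11 4 15 14 16 12 10 1 13 6))^(-1) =(0 6 13 1 10 12 16 14 15 4 11 7 2 9)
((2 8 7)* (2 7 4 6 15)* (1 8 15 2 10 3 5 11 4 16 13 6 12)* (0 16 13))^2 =((0 16)(1 8 13 6 2 15 10 3 5 11 4 12))^2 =(16)(1 13 2 10 5 4)(3 11 12 8 6 15)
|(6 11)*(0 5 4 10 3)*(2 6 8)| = |(0 5 4 10 3)(2 6 11 8)| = 20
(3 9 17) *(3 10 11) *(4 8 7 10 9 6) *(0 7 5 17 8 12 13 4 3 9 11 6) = (0 7 10 6 3)(4 12 13)(5 17 11 9 8) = [7, 1, 2, 0, 12, 17, 3, 10, 5, 8, 6, 9, 13, 4, 14, 15, 16, 11]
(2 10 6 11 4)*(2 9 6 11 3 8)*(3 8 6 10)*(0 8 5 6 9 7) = (0 8 2 3 9 10 11 4 7)(5 6) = [8, 1, 3, 9, 7, 6, 5, 0, 2, 10, 11, 4]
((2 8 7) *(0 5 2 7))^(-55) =(0 5 2 8)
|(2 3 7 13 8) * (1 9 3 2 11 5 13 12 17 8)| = 10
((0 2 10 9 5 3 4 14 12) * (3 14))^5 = (0 14 9 2 12 5 10)(3 4)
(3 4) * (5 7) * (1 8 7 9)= (1 8 7 5 9)(3 4)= [0, 8, 2, 4, 3, 9, 6, 5, 7, 1]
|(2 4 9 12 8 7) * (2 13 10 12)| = 15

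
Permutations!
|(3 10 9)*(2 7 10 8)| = 6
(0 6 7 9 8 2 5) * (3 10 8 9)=(0 6 7 3 10 8 2 5)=[6, 1, 5, 10, 4, 0, 7, 3, 2, 9, 8]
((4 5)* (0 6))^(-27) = (0 6)(4 5)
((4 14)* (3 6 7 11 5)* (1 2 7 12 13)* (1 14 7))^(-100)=(3 5 11 7 4 14 13 12 6)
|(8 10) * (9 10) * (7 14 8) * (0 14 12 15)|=|(0 14 8 9 10 7 12 15)|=8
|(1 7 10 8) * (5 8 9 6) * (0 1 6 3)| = |(0 1 7 10 9 3)(5 8 6)| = 6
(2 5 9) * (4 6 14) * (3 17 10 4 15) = (2 5 9)(3 17 10 4 6 14 15) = [0, 1, 5, 17, 6, 9, 14, 7, 8, 2, 4, 11, 12, 13, 15, 3, 16, 10]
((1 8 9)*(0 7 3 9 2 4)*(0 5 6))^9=(0 6 5 4 2 8 1 9 3 7)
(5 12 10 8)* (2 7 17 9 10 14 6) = (2 7 17 9 10 8 5 12 14 6) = [0, 1, 7, 3, 4, 12, 2, 17, 5, 10, 8, 11, 14, 13, 6, 15, 16, 9]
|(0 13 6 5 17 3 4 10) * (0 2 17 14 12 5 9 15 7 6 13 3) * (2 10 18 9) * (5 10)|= |(0 3 4 18 9 15 7 6 2 17)(5 14 12 10)|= 20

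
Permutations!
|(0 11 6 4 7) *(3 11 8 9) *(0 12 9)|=14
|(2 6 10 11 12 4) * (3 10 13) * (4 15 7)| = |(2 6 13 3 10 11 12 15 7 4)| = 10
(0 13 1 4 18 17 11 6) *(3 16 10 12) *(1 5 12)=(0 13 5 12 3 16 10 1 4 18 17 11 6)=[13, 4, 2, 16, 18, 12, 0, 7, 8, 9, 1, 6, 3, 5, 14, 15, 10, 11, 17]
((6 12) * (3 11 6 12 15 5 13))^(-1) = ((3 11 6 15 5 13))^(-1) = (3 13 5 15 6 11)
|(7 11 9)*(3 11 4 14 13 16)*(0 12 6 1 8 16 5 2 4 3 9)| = |(0 12 6 1 8 16 9 7 3 11)(2 4 14 13 5)| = 10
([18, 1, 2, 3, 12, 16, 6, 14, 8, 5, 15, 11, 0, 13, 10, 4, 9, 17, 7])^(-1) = [12, 1, 2, 3, 15, 9, 6, 18, 8, 16, 14, 11, 4, 13, 7, 10, 5, 17, 0]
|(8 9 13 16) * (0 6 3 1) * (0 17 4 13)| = 10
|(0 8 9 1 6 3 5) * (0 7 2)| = |(0 8 9 1 6 3 5 7 2)| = 9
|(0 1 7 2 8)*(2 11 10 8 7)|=|(0 1 2 7 11 10 8)|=7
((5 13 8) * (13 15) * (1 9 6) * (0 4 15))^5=((0 4 15 13 8 5)(1 9 6))^5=(0 5 8 13 15 4)(1 6 9)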